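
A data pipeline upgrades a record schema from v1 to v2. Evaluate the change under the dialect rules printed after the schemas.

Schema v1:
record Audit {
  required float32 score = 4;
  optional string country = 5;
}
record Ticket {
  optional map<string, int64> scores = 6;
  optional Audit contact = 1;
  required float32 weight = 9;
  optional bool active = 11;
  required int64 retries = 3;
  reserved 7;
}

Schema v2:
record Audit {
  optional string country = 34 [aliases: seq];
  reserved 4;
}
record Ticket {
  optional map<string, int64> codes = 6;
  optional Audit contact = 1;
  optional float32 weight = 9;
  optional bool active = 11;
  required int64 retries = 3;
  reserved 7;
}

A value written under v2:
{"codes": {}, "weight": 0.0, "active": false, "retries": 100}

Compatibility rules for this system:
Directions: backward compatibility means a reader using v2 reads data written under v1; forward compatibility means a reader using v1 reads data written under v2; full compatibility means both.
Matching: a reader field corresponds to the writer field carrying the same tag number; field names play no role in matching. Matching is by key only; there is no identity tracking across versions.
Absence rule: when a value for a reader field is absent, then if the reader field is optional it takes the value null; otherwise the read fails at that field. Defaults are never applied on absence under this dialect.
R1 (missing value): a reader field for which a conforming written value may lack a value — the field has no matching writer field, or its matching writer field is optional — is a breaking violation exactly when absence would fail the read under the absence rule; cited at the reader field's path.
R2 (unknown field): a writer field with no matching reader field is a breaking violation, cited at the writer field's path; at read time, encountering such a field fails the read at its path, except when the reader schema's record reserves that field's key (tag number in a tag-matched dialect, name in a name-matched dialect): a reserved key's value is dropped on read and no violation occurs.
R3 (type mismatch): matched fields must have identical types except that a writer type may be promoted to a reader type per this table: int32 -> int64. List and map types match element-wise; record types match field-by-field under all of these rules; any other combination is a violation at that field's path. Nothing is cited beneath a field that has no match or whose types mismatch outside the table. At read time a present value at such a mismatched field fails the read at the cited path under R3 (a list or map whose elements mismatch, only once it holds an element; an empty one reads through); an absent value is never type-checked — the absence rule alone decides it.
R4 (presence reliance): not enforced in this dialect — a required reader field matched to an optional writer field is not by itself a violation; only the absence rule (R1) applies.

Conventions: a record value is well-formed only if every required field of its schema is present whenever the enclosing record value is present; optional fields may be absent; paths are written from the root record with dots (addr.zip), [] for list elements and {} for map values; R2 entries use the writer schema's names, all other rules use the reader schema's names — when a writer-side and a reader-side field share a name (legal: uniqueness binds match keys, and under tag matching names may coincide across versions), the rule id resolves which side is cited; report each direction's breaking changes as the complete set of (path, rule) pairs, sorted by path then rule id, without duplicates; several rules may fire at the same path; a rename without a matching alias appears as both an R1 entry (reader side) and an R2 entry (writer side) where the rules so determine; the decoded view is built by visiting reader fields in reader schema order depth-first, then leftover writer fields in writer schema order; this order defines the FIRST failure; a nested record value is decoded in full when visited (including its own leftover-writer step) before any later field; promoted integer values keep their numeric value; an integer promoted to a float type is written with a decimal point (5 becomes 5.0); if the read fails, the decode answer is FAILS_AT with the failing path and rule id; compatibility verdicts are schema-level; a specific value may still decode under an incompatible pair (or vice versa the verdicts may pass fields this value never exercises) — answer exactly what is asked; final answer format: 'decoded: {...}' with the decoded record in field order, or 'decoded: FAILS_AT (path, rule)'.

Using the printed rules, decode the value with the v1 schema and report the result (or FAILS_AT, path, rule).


decoded: {"scores": {}, "contact": null, "weight": 0.0, "active": false, "retries": 100}

the writer's type comes first in each Ticket pair
decoding the Ticket value with the v1 reader:
  scores := {} (from writer codes)
  contact := null (not supplied -> null)
  weight := 0.0
  active := false
  retries := 100
  => decoded: {"scores": {}, "contact": null, "weight": 0.0, "active": false, "retries": 100}
checking off the Ticket differences that do not matter here:
  field weight in record Ticket: required changed to optional -> affects the rule determinations only; this particular Ticket value decodes identically
  renamed field scores to codes in record Ticket -> inert under this dialect — no rule fires on Ticket and the result does not move
  field country in record Audit: tag 5 changed to 34 -> affects the rule determinations only; this particular Ticket value decodes identically
  removed field score from record Audit (its key 4 joins the reserved list) -> affects the rule determinations only; this particular Ticket value decodes identically


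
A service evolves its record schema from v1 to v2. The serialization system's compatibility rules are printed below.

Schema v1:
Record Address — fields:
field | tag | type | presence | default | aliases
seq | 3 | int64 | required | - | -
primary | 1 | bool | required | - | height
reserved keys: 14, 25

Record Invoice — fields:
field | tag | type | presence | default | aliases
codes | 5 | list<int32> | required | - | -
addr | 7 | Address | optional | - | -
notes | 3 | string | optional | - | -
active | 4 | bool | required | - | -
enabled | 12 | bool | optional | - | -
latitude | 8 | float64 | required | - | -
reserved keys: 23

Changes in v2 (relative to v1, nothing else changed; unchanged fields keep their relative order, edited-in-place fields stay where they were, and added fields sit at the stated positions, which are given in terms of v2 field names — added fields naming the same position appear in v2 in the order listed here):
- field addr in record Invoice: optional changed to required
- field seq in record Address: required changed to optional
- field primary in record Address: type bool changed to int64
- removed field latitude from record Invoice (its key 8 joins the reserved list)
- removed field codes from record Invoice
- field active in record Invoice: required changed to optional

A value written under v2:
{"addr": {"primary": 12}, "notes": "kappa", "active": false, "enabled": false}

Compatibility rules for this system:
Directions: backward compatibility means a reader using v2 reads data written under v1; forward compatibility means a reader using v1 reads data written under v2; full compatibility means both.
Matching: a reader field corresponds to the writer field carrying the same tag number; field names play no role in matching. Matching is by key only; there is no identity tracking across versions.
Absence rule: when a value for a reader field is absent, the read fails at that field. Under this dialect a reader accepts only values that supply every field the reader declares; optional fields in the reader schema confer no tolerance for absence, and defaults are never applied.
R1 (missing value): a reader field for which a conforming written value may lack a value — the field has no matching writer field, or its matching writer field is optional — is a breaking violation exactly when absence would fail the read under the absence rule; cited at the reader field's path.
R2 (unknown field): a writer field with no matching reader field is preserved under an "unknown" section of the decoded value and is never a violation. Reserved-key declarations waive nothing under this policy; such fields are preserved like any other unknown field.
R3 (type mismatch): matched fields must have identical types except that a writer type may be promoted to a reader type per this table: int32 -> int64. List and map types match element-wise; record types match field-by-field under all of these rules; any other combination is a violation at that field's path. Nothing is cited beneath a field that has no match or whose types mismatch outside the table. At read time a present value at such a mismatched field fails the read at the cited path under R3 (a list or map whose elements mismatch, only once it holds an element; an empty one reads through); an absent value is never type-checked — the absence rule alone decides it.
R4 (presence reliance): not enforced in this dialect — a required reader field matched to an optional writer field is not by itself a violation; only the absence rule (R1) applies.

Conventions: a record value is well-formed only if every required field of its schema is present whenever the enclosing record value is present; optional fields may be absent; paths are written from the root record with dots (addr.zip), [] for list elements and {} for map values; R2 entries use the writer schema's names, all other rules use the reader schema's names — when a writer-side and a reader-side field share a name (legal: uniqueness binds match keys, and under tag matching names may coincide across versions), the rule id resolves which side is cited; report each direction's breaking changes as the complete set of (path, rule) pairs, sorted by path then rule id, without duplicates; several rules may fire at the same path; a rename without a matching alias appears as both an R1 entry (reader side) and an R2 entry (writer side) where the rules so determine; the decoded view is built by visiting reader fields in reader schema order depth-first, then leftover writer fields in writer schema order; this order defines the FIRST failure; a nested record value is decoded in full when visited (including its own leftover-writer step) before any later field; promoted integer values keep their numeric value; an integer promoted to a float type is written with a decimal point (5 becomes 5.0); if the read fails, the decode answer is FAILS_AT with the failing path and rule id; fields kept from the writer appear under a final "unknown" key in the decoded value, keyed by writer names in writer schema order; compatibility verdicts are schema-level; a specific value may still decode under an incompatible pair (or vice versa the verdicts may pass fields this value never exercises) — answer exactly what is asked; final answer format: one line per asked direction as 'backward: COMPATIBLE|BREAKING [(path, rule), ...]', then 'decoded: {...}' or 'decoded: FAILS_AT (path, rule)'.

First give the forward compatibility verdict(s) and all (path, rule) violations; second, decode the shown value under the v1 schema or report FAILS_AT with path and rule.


each type pair in Invoice: writer, then reader
checking forward for Invoice: reader v1 against writer v2:
  no writer field matches reader codes
  addr <- addr (Address -> Address, writer required)
  notes <- notes (string -> string, writer optional)
  active <- active (bool -> bool, writer optional)
  enabled <- enabled (bool -> bool, writer optional)
  no writer field matches reader latitude
  addr.seq <- addr.seq (int64 -> int64, writer optional)
  addr.primary <- addr.primary (int64 -> bool, writer required)
  rule R1 violated at active
  rule R3 violated at addr.primary
  rule R1 violated at addr.seq
  rule R1 violated at codes
  rule R1 violated at enabled
  rule R1 violated at latitude
  rule R1 violated at notes
  => 7 violation(s): forward is BREAKING for Invoice
decoding the Invoice value with the v1 reader:
  read fails at codes under R1 (no fill)
  => FAILS_AT (codes, R1)

forward: BREAKING [(active, R1), (addr.primary, R3), (addr.seq, R1), (codes, R1), (enabled, R1), (latitude, R1), (notes, R1)]; decoded: FAILS_AT (codes, R1)


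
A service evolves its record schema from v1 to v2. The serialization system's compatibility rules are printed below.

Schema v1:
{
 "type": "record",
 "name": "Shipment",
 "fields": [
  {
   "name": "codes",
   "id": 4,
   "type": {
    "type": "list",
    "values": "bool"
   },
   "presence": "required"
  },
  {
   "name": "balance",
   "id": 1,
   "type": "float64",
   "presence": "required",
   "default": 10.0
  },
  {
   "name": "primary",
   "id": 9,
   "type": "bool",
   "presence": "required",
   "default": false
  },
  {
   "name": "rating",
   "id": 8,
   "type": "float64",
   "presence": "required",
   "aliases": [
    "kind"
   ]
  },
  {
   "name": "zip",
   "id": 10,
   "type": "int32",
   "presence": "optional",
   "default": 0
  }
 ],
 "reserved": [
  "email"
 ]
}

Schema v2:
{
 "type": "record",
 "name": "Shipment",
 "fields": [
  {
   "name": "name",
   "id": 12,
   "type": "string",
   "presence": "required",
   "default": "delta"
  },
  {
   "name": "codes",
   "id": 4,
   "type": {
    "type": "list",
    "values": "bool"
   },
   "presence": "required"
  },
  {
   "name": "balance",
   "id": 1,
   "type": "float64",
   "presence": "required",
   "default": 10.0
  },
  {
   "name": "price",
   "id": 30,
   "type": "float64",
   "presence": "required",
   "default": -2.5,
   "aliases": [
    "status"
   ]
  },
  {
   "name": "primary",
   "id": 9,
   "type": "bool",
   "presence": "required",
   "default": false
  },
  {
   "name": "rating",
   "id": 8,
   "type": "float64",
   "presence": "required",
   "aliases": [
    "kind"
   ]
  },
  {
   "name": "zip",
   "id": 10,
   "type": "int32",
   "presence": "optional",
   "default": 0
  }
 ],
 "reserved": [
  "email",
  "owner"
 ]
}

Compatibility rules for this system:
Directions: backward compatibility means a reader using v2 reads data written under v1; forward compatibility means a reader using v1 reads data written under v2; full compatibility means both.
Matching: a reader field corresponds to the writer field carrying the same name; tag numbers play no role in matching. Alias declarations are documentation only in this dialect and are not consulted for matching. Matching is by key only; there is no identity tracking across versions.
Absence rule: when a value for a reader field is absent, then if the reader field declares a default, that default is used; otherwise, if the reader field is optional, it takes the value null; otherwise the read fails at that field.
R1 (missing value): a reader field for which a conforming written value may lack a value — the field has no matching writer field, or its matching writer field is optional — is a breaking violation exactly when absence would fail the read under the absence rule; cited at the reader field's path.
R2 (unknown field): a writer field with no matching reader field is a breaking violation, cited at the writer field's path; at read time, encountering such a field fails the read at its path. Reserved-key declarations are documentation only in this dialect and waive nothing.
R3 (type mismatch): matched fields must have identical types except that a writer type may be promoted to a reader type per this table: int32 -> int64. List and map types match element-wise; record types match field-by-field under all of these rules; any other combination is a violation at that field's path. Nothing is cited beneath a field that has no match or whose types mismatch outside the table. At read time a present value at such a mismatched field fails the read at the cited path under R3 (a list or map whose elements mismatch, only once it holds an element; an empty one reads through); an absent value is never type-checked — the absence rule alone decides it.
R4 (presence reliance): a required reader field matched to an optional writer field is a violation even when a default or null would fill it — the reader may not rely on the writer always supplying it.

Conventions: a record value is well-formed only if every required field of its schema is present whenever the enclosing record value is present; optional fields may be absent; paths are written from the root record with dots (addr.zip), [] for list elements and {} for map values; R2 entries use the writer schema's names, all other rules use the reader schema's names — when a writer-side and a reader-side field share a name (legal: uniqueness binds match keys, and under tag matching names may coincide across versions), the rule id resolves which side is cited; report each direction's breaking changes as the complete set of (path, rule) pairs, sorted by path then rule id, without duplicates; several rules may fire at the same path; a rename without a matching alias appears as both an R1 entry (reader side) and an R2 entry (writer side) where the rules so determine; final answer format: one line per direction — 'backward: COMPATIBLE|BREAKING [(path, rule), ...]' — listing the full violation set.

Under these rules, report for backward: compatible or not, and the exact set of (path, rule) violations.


each type pair in Shipment: writer, then reader
backward for Shipment (reader v2, writer v1):
  name has no writer counterpart
  codes <- codes (list<bool> -> list<bool>, writer required)
  balance <- balance (float64 -> float64, writer required)
  price has no writer counterpart
  primary <- primary (bool -> bool, writer required)
  rating <- rating (float64 -> float64, writer required)
  zip <- zip (int32 -> int32, writer optional)
  => backward verdict for Shipment: COMPATIBLE, no violations
ruling out the remaining Shipment differences:
  added field price to record Shipment: required float64, tag 30, default -2.5 (in v2 it sits immediately before primary) -> fires only in the forward direction of Shipment, which is not asked here
  added field name to record Shipment: required string, tag 12, default "delta" (in v2 it sits immediately before codes) -> fires only in the forward direction of Shipment, which is not asked here

backward: COMPATIBLE []


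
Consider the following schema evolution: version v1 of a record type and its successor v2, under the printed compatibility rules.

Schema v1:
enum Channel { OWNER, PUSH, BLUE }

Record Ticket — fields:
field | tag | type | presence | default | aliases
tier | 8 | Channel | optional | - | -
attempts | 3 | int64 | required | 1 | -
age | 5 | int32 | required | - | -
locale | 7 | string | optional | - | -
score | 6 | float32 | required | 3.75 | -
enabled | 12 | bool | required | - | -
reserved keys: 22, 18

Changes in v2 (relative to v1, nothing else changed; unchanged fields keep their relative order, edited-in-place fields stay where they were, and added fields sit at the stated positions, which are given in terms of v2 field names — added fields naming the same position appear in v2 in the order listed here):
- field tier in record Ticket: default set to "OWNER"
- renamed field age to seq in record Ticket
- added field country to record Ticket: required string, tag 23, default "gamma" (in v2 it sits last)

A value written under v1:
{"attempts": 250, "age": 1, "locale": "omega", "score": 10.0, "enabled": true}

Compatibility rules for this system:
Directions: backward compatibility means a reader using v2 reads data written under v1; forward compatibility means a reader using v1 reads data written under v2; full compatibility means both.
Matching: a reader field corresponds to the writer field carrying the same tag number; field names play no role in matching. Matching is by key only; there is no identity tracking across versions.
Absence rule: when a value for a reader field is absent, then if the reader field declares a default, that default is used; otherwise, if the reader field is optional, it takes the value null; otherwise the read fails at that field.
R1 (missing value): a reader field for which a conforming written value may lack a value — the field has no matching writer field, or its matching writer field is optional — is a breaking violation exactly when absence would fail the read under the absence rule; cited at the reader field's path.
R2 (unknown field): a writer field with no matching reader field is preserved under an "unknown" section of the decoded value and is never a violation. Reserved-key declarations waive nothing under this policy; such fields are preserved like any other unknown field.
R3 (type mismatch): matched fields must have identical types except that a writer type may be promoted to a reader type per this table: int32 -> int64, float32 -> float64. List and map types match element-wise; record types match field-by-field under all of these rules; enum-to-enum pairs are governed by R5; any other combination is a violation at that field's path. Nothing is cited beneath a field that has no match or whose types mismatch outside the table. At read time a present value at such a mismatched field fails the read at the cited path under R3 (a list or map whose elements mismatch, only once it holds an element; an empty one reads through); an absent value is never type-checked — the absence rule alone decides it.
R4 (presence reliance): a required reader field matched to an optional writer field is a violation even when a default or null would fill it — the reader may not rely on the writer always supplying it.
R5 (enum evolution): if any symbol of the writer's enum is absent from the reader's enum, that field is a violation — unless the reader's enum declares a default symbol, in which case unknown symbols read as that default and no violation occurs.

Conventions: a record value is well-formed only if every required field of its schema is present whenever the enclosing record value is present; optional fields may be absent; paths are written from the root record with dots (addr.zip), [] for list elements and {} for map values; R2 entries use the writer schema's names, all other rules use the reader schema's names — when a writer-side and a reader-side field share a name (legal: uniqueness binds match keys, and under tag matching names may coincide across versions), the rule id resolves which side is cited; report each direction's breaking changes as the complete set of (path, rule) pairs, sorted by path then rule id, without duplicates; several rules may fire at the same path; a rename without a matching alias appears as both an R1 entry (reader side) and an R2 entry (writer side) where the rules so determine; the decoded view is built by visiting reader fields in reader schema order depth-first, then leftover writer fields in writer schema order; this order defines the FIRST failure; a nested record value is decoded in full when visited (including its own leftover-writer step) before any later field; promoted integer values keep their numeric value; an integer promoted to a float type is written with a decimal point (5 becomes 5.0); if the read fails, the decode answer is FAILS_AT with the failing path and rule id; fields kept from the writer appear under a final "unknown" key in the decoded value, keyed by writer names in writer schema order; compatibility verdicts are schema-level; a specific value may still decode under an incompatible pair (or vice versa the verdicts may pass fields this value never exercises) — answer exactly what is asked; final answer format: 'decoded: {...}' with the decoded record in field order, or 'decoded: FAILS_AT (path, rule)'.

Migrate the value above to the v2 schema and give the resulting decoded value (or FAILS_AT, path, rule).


each type pair in Ticket: writer, then reader
decode (reader v2):
  tier := "OWNER" (no value, default fills)
  attempts := 250
  seq := 1 (from writer age)
  locale := "omega"
  score := 10.0
  enabled := true
  country := "gamma" (no value, default fills)
  => decoded: {"tier": "OWNER", "attempts": 250, "seq": 1, "locale": "omega", "score": 10.0, "enabled": true, "country": "gamma"}

decoded: {"tier": "OWNER", "attempts": 250, "seq": 1, "locale": "omega", "score": 10.0, "enabled": true, "country": "gamma"}


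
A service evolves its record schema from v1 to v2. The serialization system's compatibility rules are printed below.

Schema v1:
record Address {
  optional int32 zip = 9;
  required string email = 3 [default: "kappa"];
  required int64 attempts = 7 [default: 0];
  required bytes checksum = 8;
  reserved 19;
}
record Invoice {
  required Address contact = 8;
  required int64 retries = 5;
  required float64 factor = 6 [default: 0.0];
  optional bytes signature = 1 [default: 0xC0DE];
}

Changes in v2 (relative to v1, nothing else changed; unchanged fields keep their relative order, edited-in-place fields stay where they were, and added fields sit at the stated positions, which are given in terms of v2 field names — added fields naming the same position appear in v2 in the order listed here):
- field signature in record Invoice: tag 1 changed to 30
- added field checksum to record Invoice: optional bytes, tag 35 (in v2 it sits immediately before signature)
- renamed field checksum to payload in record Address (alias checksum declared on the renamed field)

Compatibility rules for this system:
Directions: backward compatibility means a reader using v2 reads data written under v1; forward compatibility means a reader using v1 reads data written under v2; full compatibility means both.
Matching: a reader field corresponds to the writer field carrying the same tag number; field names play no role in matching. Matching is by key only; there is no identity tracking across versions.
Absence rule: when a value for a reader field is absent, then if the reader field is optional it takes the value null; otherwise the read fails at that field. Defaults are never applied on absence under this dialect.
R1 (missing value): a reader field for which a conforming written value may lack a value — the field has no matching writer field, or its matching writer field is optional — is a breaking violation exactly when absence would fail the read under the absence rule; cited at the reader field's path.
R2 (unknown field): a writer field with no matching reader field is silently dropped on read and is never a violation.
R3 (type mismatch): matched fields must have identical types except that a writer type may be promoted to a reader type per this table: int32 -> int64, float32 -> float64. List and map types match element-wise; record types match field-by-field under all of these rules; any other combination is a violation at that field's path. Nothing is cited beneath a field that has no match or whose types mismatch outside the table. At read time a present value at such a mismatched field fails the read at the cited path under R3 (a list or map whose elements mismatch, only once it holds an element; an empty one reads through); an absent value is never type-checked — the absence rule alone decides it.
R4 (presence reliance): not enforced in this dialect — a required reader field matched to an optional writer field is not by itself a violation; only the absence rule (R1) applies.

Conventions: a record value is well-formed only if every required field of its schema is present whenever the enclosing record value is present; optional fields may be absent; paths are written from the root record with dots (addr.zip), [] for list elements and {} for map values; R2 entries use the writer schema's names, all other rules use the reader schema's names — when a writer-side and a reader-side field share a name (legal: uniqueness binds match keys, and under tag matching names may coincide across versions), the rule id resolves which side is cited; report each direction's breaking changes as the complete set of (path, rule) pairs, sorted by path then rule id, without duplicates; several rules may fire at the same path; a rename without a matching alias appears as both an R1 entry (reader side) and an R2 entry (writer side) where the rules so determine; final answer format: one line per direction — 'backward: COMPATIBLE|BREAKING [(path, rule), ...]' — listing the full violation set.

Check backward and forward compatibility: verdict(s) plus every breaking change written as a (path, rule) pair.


backward: COMPATIBLE []; forward: COMPATIBLE []

arrows below run writer -> reader for Invoice
backward for Invoice (reader v2, writer v1):
  writer required, Address -> Address: reader contact maps from writer contact
  writer required, int64 -> int64: reader retries maps from writer retries
  writer required, float64 -> float64: reader factor maps from writer factor
  checksum: no writer-side match
  signature: no writer-side match
  leftover writer field: signature
  writer optional, int32 -> int32: reader contact.zip maps from writer contact.zip
  writer required, string -> string: reader contact.email maps from writer contact.email
  writer required, int64 -> int64: reader contact.attempts maps from writer contact.attempts
  writer required, bytes -> bytes: reader contact.payload maps from writer contact.checksum
  => no violations; backward on Invoice: COMPATIBLE
forward for Invoice (reader v1, writer v2):
  writer required, Address -> Address: reader contact maps from writer contact
  writer required, int64 -> int64: reader retries maps from writer retries
  writer required, float64 -> float64: reader factor maps from writer factor
  signature: no writer-side match
  leftover writer field: checksum
  leftover writer field: signature
  writer optional, int32 -> int32: reader contact.zip maps from writer contact.zip
  writer required, string -> string: reader contact.email maps from writer contact.email
  writer required, int64 -> int64: reader contact.attempts maps from writer contact.attempts
  writer required, bytes -> bytes: reader contact.checksum maps from writer contact.payload
  => no violations; forward on Invoice: COMPATIBLE


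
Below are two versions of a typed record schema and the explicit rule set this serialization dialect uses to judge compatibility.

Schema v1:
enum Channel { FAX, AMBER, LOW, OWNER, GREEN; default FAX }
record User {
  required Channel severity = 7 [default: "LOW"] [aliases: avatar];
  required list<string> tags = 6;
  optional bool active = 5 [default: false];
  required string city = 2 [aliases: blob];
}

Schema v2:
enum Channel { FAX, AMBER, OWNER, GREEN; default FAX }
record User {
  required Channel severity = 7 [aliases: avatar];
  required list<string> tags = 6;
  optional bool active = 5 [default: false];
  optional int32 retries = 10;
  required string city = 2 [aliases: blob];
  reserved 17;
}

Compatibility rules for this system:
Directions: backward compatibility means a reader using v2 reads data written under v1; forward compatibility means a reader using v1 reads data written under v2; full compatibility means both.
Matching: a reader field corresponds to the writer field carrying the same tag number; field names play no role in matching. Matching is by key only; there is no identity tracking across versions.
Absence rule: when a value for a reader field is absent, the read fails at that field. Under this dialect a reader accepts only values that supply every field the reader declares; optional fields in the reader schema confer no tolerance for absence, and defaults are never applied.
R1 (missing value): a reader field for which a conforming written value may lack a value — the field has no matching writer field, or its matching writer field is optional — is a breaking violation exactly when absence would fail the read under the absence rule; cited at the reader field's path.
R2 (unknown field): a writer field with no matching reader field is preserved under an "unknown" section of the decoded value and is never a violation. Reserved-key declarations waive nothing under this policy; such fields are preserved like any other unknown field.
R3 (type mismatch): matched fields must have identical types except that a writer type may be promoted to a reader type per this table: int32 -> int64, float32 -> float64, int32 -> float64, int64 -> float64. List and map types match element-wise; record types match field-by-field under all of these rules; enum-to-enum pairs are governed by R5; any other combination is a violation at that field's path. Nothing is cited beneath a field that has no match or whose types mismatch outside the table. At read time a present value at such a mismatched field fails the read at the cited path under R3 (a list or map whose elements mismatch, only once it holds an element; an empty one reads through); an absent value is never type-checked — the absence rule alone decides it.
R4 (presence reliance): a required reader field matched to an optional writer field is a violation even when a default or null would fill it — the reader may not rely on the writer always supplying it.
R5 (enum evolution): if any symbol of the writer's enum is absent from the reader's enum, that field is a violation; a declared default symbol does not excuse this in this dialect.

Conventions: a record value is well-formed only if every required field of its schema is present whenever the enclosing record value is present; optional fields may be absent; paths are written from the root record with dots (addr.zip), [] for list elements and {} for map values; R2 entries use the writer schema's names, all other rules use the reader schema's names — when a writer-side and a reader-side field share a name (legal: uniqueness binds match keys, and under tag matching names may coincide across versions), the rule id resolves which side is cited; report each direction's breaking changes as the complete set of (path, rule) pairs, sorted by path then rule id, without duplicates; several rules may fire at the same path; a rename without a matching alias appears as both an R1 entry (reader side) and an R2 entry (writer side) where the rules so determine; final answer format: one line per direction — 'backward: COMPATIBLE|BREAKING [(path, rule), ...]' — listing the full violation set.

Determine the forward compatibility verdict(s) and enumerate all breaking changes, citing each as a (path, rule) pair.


forward: BREAKING [(active, R1)]

the writer's type comes first in each User pair
forward analysis of User with v1 as reader and v2 as writer:
  writer required, Channel -> Channel: reader severity maps from writer severity
  writer required, list<string> -> list<string>: reader tags maps from writer tags
  writer optional, bool -> bool: reader active maps from writer active
  writer required, string -> string: reader city maps from writer city
  retries (writer side), unknown to reader
  violation R1 at active
  => forward: BREAKING (1)
ruling out the remaining User differences:
  added field retries to record User: optional int32, tag 10 (in v2 it sits immediately before city) -> matters only for User's backward compatibility — outside the asked direction
  enum Channel (field severity in record User): symbol LOW removed (the field default referencing it is cleared) -> matters only for User's backward compatibility — outside the asked direction


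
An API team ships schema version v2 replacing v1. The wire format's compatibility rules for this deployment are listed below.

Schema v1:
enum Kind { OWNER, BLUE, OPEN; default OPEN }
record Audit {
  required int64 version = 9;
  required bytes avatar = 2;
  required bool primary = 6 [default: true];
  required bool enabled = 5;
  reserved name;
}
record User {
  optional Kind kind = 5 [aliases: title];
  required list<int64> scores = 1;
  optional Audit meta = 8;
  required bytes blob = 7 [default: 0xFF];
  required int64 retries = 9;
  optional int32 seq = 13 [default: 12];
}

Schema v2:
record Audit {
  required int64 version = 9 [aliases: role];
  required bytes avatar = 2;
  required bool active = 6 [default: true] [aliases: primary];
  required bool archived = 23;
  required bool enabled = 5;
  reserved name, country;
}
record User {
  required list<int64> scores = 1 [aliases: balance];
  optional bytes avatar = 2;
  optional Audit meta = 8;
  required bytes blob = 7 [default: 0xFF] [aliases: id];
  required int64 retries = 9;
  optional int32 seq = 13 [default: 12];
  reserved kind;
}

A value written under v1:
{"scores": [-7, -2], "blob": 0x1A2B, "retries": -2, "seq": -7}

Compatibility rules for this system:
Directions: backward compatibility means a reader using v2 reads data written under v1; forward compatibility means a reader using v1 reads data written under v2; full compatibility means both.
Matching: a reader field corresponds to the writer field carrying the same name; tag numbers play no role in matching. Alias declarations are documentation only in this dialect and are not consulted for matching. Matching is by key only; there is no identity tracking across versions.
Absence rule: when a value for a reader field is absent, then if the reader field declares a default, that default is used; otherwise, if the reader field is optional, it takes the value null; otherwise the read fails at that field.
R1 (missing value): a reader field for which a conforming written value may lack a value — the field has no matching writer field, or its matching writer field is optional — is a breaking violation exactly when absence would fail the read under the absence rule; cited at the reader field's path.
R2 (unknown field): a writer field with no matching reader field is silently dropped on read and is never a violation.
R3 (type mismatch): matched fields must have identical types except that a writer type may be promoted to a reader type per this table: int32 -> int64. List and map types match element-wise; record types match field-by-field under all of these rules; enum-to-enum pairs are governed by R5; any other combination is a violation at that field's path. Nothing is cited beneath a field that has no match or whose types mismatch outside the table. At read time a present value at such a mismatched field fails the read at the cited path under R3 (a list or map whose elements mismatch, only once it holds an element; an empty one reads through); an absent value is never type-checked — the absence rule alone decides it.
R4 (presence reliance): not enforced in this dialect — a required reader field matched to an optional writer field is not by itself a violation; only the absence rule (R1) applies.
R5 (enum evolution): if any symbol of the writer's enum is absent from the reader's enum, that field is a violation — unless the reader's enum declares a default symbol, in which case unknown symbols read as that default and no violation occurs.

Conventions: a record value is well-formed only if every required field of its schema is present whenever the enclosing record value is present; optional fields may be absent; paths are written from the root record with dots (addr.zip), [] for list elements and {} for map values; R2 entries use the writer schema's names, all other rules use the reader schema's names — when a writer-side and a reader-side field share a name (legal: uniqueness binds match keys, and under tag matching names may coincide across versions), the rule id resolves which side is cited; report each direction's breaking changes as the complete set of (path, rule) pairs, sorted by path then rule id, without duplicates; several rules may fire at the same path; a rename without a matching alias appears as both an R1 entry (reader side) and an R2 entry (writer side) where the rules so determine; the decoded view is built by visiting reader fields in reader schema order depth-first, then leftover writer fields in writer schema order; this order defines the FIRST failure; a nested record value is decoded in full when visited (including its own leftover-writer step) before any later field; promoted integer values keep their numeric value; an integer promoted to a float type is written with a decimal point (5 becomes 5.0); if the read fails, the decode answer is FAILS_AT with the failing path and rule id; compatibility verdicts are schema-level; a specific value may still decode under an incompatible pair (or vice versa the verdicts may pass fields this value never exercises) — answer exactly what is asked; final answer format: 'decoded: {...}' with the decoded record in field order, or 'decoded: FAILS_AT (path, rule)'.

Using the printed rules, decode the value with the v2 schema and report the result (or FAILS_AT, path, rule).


arrows below run writer -> reader for User
decode walk for User under reader schema v2:
  scores := [-7, -2]
  avatar := null (absent, optional -> null)
  meta := null (absent, optional -> null)
  blob := 0x1A2B
  retries := -2
  seq := -7
  => decoded: {"scores": [-7, -2], "avatar": null, "meta": null, "blob": 0x1A2B, "retries": -2, "seq": -7}
the other User changes do not affect what is asked:
  added field archived to record Audit: required bool, tag 23 (in v2 it sits immediately before enabled) -> schema-level compatibility only; this User value's decode is unchanged
  renamed field primary to active in record Audit (alias primary declared on the renamed field) -> inert under this dialect — no rule fires on User and the result does not move

decoded: {"scores": [-7, -2], "avatar": null, "meta": null, "blob": 0x1A2B, "retries": -2, "seq": -7}
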